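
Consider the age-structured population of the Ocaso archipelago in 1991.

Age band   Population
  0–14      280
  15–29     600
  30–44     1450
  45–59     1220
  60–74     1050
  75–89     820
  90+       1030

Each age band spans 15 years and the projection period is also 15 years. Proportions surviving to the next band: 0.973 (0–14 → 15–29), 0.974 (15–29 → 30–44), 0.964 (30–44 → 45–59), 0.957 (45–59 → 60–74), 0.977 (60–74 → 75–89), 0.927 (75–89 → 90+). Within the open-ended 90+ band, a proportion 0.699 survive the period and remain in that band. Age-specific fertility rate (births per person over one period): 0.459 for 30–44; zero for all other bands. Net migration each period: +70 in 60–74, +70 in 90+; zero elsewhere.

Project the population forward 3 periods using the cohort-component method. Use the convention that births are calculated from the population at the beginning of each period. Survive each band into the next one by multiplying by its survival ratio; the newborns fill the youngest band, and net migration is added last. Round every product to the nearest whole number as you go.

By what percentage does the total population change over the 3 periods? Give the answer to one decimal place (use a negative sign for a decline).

-8.3

(Groups numbered youngest = 1 to oldest = 7.)
— Period 1 —
Births: 1450 × 0.459 = 666
Group 2: 280 × 0.973 = 272
Group 3: 600 × 0.974 = 584
Group 4: 1450 × 0.964 = 1398
Group 5: 1220 × 0.957 = 1168
Group 6: 1050 × 0.977 = 1026
Group 7: 820 × 0.927 + 1030 × 0.699 = 760 + 720 = 1480
Net migration: Group 5 + 70 → 1238; Group 7 + 70 → 1550
Giving 666 / 272 / 584 / 1398 / 1238 / 1026 / 1550.
— Period 2 —
Births: 584 × 0.459 = 268
Group 2: 666 × 0.973 = 648
Group 3: 272 × 0.974 = 265
Group 4: 584 × 0.964 = 563
Group 5: 1398 × 0.957 = 1338
Group 6: 1238 × 0.977 = 1210
Group 7: 1026 × 0.927 + 1550 × 0.699 = 951 + 1083 = 2034
Net migration: Group 5 + 70 → 1408; Group 7 + 70 → 2104
Giving 268 / 648 / 265 / 563 / 1408 / 1210 / 2104.
— Period 3 —
Births: 265 × 0.459 = 122
Group 2: 268 × 0.973 = 261
Group 3: 648 × 0.974 = 631
Group 4: 265 × 0.964 = 255
Group 5: 563 × 0.957 = 539
Group 6: 1408 × 0.977 = 1376
Group 7: 1210 × 0.927 + 2104 × 0.699 = 1122 + 1471 = 2593
Net migration: Group 5 + 70 → 609; Group 7 + 70 → 2663
Giving 122 / 261 / 631 / 255 / 609 / 1376 / 2663.
Total: 6450 → 5917; change = -533; percentage change = -8.3%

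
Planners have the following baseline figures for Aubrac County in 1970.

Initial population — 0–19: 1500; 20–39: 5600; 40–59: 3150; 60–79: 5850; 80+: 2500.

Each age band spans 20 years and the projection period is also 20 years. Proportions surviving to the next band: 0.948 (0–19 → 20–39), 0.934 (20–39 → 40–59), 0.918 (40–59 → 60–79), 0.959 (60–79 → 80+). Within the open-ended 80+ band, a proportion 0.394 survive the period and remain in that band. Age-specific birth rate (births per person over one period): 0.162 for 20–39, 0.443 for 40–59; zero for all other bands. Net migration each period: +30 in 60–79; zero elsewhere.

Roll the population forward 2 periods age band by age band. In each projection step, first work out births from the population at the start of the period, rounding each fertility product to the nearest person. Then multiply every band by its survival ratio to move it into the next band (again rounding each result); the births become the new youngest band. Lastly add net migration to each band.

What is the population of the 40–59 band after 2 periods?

After projecting period 1:
Births: 5600 × 0.162 = 907  |  3150 × 0.443 = 1395 — total 2302
20–39: 1500 × 0.948 = 1422
40–59: 5600 × 0.934 = 5230
60–79: 3150 × 0.918 = 2892
80+: 5850 × 0.959 + 2500 × 0.394 = 5610 + 985 = 6595
Net migration: 60–79 + 30 → 2922
→ [2302, 1422, 5230, 2922, 6595]
After projecting period 2:
Births: 1422 × 0.162 = 230  |  5230 × 0.443 = 2317 — total 2547
20–39: 2302 × 0.948 = 2182
40–59: 1422 × 0.934 = 1328
60–79: 5230 × 0.918 = 4801
80+: 2922 × 0.959 + 6595 × 0.394 = 2802 + 2598 = 5400
Net migration: 60–79 + 30 → 4831
→ [2547, 2182, 1328, 4831, 5400]

1328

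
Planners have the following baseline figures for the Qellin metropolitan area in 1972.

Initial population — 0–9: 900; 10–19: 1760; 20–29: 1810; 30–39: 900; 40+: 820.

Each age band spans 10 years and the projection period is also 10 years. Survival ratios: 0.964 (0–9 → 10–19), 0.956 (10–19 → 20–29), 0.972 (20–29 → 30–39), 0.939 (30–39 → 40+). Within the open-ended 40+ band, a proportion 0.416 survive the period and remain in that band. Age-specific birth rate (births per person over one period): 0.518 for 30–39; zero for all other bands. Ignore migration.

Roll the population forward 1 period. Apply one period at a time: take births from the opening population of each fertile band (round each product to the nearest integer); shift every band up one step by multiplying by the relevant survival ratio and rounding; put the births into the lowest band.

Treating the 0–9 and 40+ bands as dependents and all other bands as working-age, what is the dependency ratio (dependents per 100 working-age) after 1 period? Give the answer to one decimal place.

38.3

(Bands numbered youngest = 1 to oldest = 5.)
[period 1]
Births: 900 × 0.518 = 466
Band 2: 900 × 0.964 = 868
Band 3: 1760 × 0.956 = 1683
Band 4: 1810 × 0.972 = 1759
Band 5: 900 × 0.939 + 820 × 0.416 = 845 + 341 = 1186
Giving 466 / 868 / 1683 / 1759 / 1186.
Dependents (band 0–9 + band 40+) = 466 + 1186 = 1652; working-age = 4310; ratio = 1652/4310 × 100 = 38.3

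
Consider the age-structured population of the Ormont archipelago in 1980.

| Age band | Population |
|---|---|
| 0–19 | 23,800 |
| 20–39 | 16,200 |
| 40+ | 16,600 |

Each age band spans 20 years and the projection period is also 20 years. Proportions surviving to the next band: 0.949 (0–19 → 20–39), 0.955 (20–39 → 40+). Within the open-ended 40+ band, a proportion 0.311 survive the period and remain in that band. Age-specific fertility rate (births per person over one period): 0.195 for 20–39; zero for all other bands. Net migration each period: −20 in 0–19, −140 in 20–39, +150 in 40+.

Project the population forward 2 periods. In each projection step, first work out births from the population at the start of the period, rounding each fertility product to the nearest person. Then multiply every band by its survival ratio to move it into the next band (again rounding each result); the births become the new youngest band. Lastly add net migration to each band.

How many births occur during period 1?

Numbering the bands 1..3 from youngest to oldest:
— Period 1 —
Births: 16200 × 0.195 = 3159
Band 2: 23800 × 0.949 = 22586
Band 3: 16200 × 0.955 + 16600 × 0.311 = 15471 + 5163 = 20634
Net migration: Band 1 − 20 → 3139; Band 2 − 140 → 22446; Band 3 + 150 → 20784
Giving 3139 / 22446 / 20784.

3159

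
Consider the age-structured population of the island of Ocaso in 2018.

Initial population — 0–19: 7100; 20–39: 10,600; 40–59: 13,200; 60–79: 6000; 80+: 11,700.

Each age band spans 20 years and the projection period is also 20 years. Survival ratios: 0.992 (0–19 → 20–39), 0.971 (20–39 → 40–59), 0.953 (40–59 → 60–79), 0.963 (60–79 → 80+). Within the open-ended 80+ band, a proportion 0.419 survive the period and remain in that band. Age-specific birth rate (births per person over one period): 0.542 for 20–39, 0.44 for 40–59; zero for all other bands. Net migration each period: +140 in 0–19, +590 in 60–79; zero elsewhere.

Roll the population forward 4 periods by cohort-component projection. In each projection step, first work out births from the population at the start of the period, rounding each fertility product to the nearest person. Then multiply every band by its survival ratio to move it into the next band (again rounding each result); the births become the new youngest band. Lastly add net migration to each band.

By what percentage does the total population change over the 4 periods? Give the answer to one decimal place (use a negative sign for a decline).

After projecting period 1:
Births: 10600 × 0.542 = 5745, 13200 × 0.44 = 5808 — total 11553
20–39: 7100 × 0.992 = 7043
40–59: 10600 × 0.971 = 10293
60–79: 13200 × 0.953 = 12580
80+: 6000 × 0.963 + 11700 × 0.419 = 5778 + 4902 = 10680
Net migration: 0–19 + 140 → 11693; 60–79 + 590 → 13170
→ [11693, 7043, 10293, 13170, 10680]
After projecting period 2:
Births: 7043 × 0.542 = 3817, 10293 × 0.44 = 4529 — total 8346
20–39: 11693 × 0.992 = 11599
40–59: 7043 × 0.971 = 6839
60–79: 10293 × 0.953 = 9809
80+: 13170 × 0.963 + 10680 × 0.419 = 12683 + 4475 = 17158
Net migration: 0–19 + 140 → 8486; 60–79 + 590 → 10399
→ [8486, 11599, 6839, 10399, 17158]
After projecting period 3:
Births: 11599 × 0.542 = 6287, 6839 × 0.44 = 3009 — total 9296
20–39: 8486 × 0.992 = 8418
40–59: 11599 × 0.971 = 11263
60–79: 6839 × 0.953 = 6518
80+: 10399 × 0.963 + 17158 × 0.419 = 10014 + 7189 = 17203
Net migration: 0–19 + 140 → 9436; 60–79 + 590 → 7108
→ [9436, 8418, 11263, 7108, 17203]
After projecting period 4:
Births: 8418 × 0.542 = 4563, 11263 × 0.44 = 4956 — total 9519
20–39: 9436 × 0.992 = 9361
40–59: 8418 × 0.971 = 8174
60–79: 11263 × 0.953 = 10734
80+: 7108 × 0.963 + 17203 × 0.419 = 6845 + 7208 = 14053
Net migration: 0–19 + 140 → 9659; 60–79 + 590 → 11324
→ [9659, 9361, 8174, 11324, 14053]
Total: 48600 → 52571; change = 3971; percentage change = 8.2%

8.2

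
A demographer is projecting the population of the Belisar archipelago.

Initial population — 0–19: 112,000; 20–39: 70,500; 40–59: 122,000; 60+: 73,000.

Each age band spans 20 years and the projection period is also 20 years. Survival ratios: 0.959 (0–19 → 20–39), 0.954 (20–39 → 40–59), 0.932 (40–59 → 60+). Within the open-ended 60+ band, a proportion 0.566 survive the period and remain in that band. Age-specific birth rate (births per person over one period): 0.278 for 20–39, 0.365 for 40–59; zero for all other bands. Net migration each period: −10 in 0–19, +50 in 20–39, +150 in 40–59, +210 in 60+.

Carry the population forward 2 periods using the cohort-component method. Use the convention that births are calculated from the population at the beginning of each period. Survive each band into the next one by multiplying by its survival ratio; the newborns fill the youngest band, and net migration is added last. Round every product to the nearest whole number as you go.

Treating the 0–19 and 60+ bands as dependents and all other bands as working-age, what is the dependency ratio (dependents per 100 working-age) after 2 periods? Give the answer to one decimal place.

Let band 1 be 0–19 through band 4 = 60+.
Period 1:
Births: 70500 * 0.278 = 19599  |  122000 * 0.365 = 44530 → total 64129
Band 2: 112000 * 0.959 = 107408
Band 3: 70500 * 0.954 = 67257
Band 4: 122000 * 0.932 + 73000 * 0.566 = 113704 + 41318 = 155022
Net migration: Band 1 − 10 → 64119; Band 2 + 50 → 107458; Band 3 + 150 → 67407; Band 4 + 210 → 155232
Giving 64119 / 107458 / 67407 / 155232.
Period 2:
Births: 107458 * 0.278 = 29873  |  67407 * 0.365 = 24604 → total 54477
Band 2: 64119 * 0.959 = 61490
Band 3: 107458 * 0.954 = 102515
Band 4: 67407 * 0.932 + 155232 * 0.566 = 62823 + 87861 = 150684
Net migration: Band 1 − 10 → 54467; Band 2 + 50 → 61540; Band 3 + 150 → 102665; Band 4 + 210 → 150894
Giving 54467 / 61540 / 102665 / 150894.
Dependents (band 0–19 + band 60+) = 54467 + 150894 = 205361; working-age = 164205; ratio = 205361/164205 × 100 = 125.1

125.1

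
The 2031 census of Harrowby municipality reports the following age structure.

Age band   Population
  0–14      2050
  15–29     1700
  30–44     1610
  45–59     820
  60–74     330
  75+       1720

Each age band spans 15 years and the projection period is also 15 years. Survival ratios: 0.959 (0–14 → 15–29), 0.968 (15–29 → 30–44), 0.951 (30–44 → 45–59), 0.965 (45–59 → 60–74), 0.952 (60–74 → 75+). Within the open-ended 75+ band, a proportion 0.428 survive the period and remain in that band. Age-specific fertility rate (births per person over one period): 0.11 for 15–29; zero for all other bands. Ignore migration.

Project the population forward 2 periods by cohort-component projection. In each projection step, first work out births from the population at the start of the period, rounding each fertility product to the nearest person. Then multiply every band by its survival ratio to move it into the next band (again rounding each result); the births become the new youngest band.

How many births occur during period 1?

187

— Period 1 —
Births: 1700 * 0.11 = 187
15–29: 2050 * 0.959 = 1966
30–44: 1700 * 0.968 = 1646
45–59: 1610 * 0.951 = 1531
60–74: 820 * 0.965 = 791
75+: 330 * 0.952 + 1720 * 0.428 = 314 + 736 = 1050
End of period: [187, 1966, 1646, 1531, 791, 1050]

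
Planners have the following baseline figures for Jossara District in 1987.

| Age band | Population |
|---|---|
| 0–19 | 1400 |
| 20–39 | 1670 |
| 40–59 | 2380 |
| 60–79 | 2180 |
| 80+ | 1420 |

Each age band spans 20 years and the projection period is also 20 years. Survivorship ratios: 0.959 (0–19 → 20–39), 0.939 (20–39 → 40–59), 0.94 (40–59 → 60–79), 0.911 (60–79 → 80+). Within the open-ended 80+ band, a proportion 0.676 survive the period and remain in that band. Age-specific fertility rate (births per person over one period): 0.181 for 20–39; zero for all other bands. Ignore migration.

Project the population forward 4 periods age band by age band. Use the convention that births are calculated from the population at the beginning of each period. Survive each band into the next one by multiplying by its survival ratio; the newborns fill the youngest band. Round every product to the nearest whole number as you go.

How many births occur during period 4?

[period 1]
Births: 1670 × 0.181 = 302
20–39: 1400 × 0.959 = 1343
40–59: 1670 × 0.939 = 1568
60–79: 2380 × 0.94 = 2237
80+: 2180 × 0.911 + 1420 × 0.676 = 1986 + 960 = 2946
Population now: 0–19=302, 20–39=1343, 40–59=1568, 60–79=2237, 80+=2946
[period 2]
Births: 1343 × 0.181 = 243
20–39: 302 × 0.959 = 290
40–59: 1343 × 0.939 = 1261
60–79: 1568 × 0.94 = 1474
80+: 2237 × 0.911 + 2946 × 0.676 = 2038 + 1991 = 4029
Population now: 0–19=243, 20–39=290, 40–59=1261, 60–79=1474, 80+=4029
[period 3]
Births: 290 × 0.181 = 52
20–39: 243 × 0.959 = 233
40–59: 290 × 0.939 = 272
60–79: 1261 × 0.94 = 1185
80+: 1474 × 0.911 + 4029 × 0.676 = 1343 + 2724 = 4067
Population now: 0–19=52, 20–39=233, 40–59=272, 60–79=1185, 80+=4067
[period 4]
Births: 233 × 0.181 = 42
20–39: 52 × 0.959 = 50
40–59: 233 × 0.939 = 219
60–79: 272 × 0.94 = 256
80+: 1185 × 0.911 + 4067 × 0.676 = 1080 + 2749 = 3829
Population now: 0–19=42, 20–39=50, 40–59=219, 60–79=256, 80+=3829

42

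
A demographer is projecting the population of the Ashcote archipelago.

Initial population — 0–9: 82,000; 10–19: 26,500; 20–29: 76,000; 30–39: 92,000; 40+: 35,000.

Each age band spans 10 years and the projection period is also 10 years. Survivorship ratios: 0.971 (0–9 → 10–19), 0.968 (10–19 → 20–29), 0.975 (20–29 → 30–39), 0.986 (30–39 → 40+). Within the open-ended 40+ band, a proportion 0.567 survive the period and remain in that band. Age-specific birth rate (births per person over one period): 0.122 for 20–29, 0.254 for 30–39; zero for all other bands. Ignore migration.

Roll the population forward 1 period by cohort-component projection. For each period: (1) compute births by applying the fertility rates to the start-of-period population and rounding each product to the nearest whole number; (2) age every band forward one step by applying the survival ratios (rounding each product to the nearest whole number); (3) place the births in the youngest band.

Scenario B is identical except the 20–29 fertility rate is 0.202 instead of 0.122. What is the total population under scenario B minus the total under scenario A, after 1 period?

6080

Period 1:
Births: 76000 * 0.122 = 9272  |  92000 * 0.254 = 23368 — total 32640
10–19: 82000 * 0.971 = 79622
20–29: 26500 * 0.968 = 25652
30–39: 76000 * 0.975 = 74100
40+: 92000 * 0.986 + 35000 * 0.567 = 90712 + 19845 = 110557
Population now: 0–9=32640, 10–19=79622, 20–29=25652, 30–39=74100, 40+=110557
Scenario A total after 1 period: 322571
Scenario B projection —
Period 1:
Births: 76000 * 0.202 = 15352  |  92000 * 0.254 = 23368 — total 38720
10–19: 82000 * 0.971 = 79622
20–29: 26500 * 0.968 = 25652
30–39: 76000 * 0.975 = 74100
40+: 92000 * 0.986 + 35000 * 0.567 = 90712 + 19845 = 110557
Population now: 0–9=38720, 10–19=79622, 20–29=25652, 30–39=74100, 40+=110557
Scenario B total after 1 period: 328651
Difference B − A = 328651 − 322571 = 6080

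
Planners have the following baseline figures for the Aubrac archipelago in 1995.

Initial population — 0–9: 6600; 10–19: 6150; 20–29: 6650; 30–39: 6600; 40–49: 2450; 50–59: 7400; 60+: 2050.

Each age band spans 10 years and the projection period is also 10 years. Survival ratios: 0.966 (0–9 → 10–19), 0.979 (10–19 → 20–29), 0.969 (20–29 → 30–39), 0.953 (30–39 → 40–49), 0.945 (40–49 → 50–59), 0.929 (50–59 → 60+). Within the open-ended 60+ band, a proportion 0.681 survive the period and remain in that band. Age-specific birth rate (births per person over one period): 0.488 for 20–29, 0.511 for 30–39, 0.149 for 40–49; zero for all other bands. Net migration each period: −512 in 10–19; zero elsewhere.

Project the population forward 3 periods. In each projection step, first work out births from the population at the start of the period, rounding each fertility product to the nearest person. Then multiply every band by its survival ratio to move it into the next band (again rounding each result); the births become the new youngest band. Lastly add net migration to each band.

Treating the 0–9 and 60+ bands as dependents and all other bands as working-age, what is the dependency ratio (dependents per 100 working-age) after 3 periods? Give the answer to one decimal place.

59.5

[period 1]
Births: 6650 * 0.488 = 3245  |  6600 * 0.511 = 3373  |  2450 * 0.149 = 365 — total 6983
10–19: 6600 * 0.966 = 6376
20–29: 6150 * 0.979 = 6021
30–39: 6650 * 0.969 = 6444
40–49: 6600 * 0.953 = 6290
50–59: 2450 * 0.945 = 2315
60+: 7400 * 0.929 + 2050 * 0.681 = 6875 + 1396 = 8271
Net migration: 10–19 − 512 → 5864
→ [6983, 5864, 6021, 6444, 6290, 2315, 8271]
[period 2]
Births: 6021 * 0.488 = 2938  |  6444 * 0.511 = 3293  |  6290 * 0.149 = 937 — total 7168
10–19: 6983 * 0.966 = 6746
20–29: 5864 * 0.979 = 5741
30–39: 6021 * 0.969 = 5834
40–49: 6444 * 0.953 = 6141
50–59: 6290 * 0.945 = 5944
60+: 2315 * 0.929 + 8271 * 0.681 = 2151 + 5633 = 7784
Net migration: 10–19 − 512 → 6234
→ [7168, 6234, 5741, 5834, 6141, 5944, 7784]
[period 3]
Births: 5741 * 0.488 = 2802  |  5834 * 0.511 = 2981  |  6141 * 0.149 = 915 — total 6698
10–19: 7168 * 0.966 = 6924
20–29: 6234 * 0.979 = 6103
30–39: 5741 * 0.969 = 5563
40–49: 5834 * 0.953 = 5560
50–59: 6141 * 0.945 = 5803
60+: 5944 * 0.929 + 7784 * 0.681 = 5522 + 5301 = 10823
Net migration: 10–19 − 512 → 6412
→ [6698, 6412, 6103, 5563, 5560, 5803, 10823]
Dependents (band 0–9 + band 60+) = 6698 + 10823 = 17521; working-age = 29441; ratio = 17521/29441 × 100 = 59.5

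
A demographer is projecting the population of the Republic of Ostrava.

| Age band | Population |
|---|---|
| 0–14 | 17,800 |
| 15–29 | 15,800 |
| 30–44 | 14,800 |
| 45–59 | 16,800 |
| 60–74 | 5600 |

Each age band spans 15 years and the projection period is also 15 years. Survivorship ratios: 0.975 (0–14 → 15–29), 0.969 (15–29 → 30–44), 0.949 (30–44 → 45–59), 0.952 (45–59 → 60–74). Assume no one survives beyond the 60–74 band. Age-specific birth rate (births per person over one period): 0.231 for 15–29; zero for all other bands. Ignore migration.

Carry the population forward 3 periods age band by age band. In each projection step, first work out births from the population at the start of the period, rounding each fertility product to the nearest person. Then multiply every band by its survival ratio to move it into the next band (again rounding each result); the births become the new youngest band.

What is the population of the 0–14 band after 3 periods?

Period 1.
Births: 15800 × 0.231 = 3650
15–29: 17800 × 0.975 = 17355
30–44: 15800 × 0.969 = 15310
45–59: 14800 × 0.949 = 14045
60–74: 16800 × 0.952 = 15994
→ [3650, 17355, 15310, 14045, 15994]
Period 2.
Births: 17355 × 0.231 = 4009
15–29: 3650 × 0.975 = 3559
30–44: 17355 × 0.969 = 16817
45–59: 15310 × 0.949 = 14529
60–74: 14045 × 0.952 = 13371
→ [4009, 3559, 16817, 14529, 13371]
Period 3.
Births: 3559 × 0.231 = 822
15–29: 4009 × 0.975 = 3909
30–44: 3559 × 0.969 = 3449
45–59: 16817 × 0.949 = 15959
60–74: 14529 × 0.952 = 13832
→ [822, 3909, 3449, 15959, 13832]

822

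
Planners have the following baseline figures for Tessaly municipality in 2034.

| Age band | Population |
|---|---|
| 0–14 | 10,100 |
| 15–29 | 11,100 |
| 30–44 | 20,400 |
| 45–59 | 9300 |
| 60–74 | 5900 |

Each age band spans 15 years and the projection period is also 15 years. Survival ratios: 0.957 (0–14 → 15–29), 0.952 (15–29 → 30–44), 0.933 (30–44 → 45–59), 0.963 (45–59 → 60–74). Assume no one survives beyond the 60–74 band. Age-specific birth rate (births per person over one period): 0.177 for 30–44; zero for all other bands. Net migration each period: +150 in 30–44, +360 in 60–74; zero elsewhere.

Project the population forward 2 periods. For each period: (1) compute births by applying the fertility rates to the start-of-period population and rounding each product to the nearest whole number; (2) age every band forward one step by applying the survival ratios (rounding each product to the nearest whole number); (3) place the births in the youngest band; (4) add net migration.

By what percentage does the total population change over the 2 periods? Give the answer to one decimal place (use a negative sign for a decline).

-23.6

— Period 1 —
Births: 20400 * 0.177 = 3611
15–29: 10100 * 0.957 = 9666
30–44: 11100 * 0.952 = 10567
45–59: 20400 * 0.933 = 19033
60–74: 9300 * 0.963 = 8956
Net migration: 30–44 + 150 → 10717; 60–74 + 360 → 9316
Population now: 0–14=3611, 15–29=9666, 30–44=10717, 45–59=19033, 60–74=9316
— Period 2 —
Births: 10717 * 0.177 = 1897
15–29: 3611 * 0.957 = 3456
30–44: 9666 * 0.952 = 9202
45–59: 10717 * 0.933 = 9999
60–74: 19033 * 0.963 = 18329
Net migration: 30–44 + 150 → 9352; 60–74 + 360 → 18689
Population now: 0–14=1897, 15–29=3456, 30–44=9352, 45–59=9999, 60–74=18689
Total: 56800 → 43393; change = -13407; percentage change = -23.6%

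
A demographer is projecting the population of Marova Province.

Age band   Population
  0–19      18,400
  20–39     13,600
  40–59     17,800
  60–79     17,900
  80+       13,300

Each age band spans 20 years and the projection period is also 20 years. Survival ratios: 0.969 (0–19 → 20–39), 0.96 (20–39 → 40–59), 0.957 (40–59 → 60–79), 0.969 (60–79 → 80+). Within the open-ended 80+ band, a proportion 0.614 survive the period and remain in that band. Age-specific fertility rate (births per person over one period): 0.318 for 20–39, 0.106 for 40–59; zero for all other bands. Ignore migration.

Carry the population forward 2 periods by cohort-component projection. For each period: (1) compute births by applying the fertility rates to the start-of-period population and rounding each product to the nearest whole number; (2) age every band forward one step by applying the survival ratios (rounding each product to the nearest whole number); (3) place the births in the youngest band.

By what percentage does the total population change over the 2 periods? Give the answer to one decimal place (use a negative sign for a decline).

-7.6

Numbering the bands 1..5 from youngest to oldest:
Period 1:
Births: 13600 * 0.318 = 4325  |  17800 * 0.106 = 1887 → total 6212
Band 2: 18400 * 0.969 = 17830
Band 3: 13600 * 0.96 = 13056
Band 4: 17800 * 0.957 = 17035
Band 5: 17900 * 0.969 + 13300 * 0.614 = 17345 + 8166 = 25511
Giving 6212 / 17830 / 13056 / 17035 / 25511.
Period 2:
Births: 17830 * 0.318 = 5670  |  13056 * 0.106 = 1384 → total 7054
Band 2: 6212 * 0.969 = 6019
Band 3: 17830 * 0.96 = 17117
Band 4: 13056 * 0.957 = 12495
Band 5: 17035 * 0.969 + 25511 * 0.614 = 16507 + 15664 = 32171
Giving 7054 / 6019 / 17117 / 12495 / 32171.
Total: 81000 → 74856; change = -6144; percentage change = -7.6%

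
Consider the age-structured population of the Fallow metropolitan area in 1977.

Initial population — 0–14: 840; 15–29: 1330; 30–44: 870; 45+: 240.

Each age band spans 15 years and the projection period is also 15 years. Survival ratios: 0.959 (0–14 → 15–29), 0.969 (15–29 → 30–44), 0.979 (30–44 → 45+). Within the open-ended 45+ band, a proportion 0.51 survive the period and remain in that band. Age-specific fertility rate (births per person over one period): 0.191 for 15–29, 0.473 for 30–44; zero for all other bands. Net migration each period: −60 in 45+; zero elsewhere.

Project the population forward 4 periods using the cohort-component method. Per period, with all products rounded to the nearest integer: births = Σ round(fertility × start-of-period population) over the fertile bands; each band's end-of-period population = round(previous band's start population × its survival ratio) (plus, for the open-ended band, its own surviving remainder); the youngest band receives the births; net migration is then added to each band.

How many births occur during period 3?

— Period 1 —
Births: 1330 × 0.191 = 254  |  870 × 0.473 = 412 — total 666
15–29: 840 × 0.959 = 806
30–44: 1330 × 0.969 = 1289
45+: 870 × 0.979 + 240 × 0.51 = 852 + 122 = 974
Net migration: 45+ − 60 → 914
→ [666, 806, 1289, 914]
— Period 2 —
Births: 806 × 0.191 = 154  |  1289 × 0.473 = 610 — total 764
15–29: 666 × 0.959 = 639
30–44: 806 × 0.969 = 781
45+: 1289 × 0.979 + 914 × 0.51 = 1262 + 466 = 1728
Net migration: 45+ − 60 → 1668
→ [764, 639, 781, 1668]
— Period 3 —
Births: 639 × 0.191 = 122  |  781 × 0.473 = 369 — total 491
15–29: 764 × 0.959 = 733
30–44: 639 × 0.969 = 619
45+: 781 × 0.979 + 1668 × 0.51 = 765 + 851 = 1616
Net migration: 45+ − 60 → 1556
→ [491, 733, 619, 1556]

491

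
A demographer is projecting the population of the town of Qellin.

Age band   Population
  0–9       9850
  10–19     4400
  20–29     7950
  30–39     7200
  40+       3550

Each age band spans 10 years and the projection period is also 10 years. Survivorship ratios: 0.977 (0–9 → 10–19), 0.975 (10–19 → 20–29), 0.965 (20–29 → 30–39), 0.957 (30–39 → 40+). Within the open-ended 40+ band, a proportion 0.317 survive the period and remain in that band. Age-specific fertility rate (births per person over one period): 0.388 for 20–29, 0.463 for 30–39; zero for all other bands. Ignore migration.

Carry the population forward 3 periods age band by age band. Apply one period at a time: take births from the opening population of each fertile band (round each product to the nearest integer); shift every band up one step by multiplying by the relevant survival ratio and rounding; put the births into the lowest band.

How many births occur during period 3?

5557

— Period 1 —
Births: 7950 × 0.388 = 3085  |  7200 × 0.463 = 3334 ⇒ total 6419
10–19: 9850 × 0.977 = 9623
20–29: 4400 × 0.975 = 4290
30–39: 7950 × 0.965 = 7672
40+: 7200 × 0.957 + 3550 × 0.317 = 6890 + 1125 = 8015
End of period: [6419, 9623, 4290, 7672, 8015]
— Period 2 —
Births: 4290 × 0.388 = 1665  |  7672 × 0.463 = 3552 ⇒ total 5217
10–19: 6419 × 0.977 = 6271
20–29: 9623 × 0.975 = 9382
30–39: 4290 × 0.965 = 4140
40+: 7672 × 0.957 + 8015 × 0.317 = 7342 + 2541 = 9883
End of period: [5217, 6271, 9382, 4140, 9883]
— Period 3 —
Births: 9382 × 0.388 = 3640  |  4140 × 0.463 = 1917 ⇒ total 5557
10–19: 5217 × 0.977 = 5097
20–29: 6271 × 0.975 = 6114
30–39: 9382 × 0.965 = 9054
40+: 4140 × 0.957 + 9883 × 0.317 = 3962 + 3133 = 7095
End of period: [5557, 5097, 6114, 9054, 7095]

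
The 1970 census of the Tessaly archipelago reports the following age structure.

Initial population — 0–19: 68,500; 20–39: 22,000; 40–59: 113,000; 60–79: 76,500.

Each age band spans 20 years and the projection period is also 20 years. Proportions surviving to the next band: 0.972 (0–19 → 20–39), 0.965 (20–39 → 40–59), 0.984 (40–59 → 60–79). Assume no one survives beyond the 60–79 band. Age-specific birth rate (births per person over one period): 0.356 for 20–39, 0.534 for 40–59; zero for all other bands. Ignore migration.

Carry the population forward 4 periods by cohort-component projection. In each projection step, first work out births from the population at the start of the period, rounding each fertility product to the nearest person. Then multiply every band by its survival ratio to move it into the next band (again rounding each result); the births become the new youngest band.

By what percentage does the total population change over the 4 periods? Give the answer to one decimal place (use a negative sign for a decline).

[period 1]
Births: 22000 × 0.356 = 7832, 113000 × 0.534 = 60342 → total 68174
20–39: 68500 × 0.972 = 66582
40–59: 22000 × 0.965 = 21230
60–79: 113000 × 0.984 = 111192
→ [68174, 66582, 21230, 111192]
[period 2]
Births: 66582 × 0.356 = 23703, 21230 × 0.534 = 11337 → total 35040
20–39: 68174 × 0.972 = 66265
40–59: 66582 × 0.965 = 64252
60–79: 21230 × 0.984 = 20890
→ [35040, 66265, 64252, 20890]
[period 3]
Births: 66265 × 0.356 = 23590, 64252 × 0.534 = 34311 → total 57901
20–39: 35040 × 0.972 = 34059
40–59: 66265 × 0.965 = 63946
60–79: 64252 × 0.984 = 63224
→ [57901, 34059, 63946, 63224]
[period 4]
Births: 34059 × 0.356 = 12125, 63946 × 0.534 = 34147 → total 46272
20–39: 57901 × 0.972 = 56280
40–59: 34059 × 0.965 = 32867
60–79: 63946 × 0.984 = 62923
→ [46272, 56280, 32867, 62923]
Total: 280000 → 198342; change = -81658; percentage change = -29.2%

-29.2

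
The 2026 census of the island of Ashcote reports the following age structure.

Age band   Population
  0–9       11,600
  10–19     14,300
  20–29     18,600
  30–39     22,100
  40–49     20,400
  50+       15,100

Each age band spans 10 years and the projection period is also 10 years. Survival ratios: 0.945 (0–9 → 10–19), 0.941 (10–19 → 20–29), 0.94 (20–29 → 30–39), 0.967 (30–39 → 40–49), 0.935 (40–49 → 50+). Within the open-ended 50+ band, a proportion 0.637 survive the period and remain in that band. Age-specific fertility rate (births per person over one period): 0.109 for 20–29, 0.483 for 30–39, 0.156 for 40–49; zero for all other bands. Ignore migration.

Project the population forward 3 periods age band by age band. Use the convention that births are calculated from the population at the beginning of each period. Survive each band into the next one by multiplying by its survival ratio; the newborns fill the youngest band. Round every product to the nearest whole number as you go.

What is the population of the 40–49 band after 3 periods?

Numbering the bands 1..6 from youngest to oldest:
[period 1]
Births: 18600 × 0.109 = 2027  |  22100 × 0.483 = 10674  |  20400 × 0.156 = 3182 ⇒ total 15883
Band 2: 11600 × 0.945 = 10962
Band 3: 14300 × 0.941 = 13456
Band 4: 18600 × 0.94 = 17484
Band 5: 22100 × 0.967 = 21371
Band 6: 20400 × 0.935 + 15100 × 0.637 = 19074 + 9619 = 28693
Giving 15883 / 10962 / 13456 / 17484 / 21371 / 28693.
[period 2]
Births: 13456 × 0.109 = 1467  |  17484 × 0.483 = 8445  |  21371 × 0.156 = 3334 ⇒ total 13246
Band 2: 15883 × 0.945 = 15009
Band 3: 10962 × 0.941 = 10315
Band 4: 13456 × 0.94 = 12649
Band 5: 17484 × 0.967 = 16907
Band 6: 21371 × 0.935 + 28693 × 0.637 = 19982 + 18277 = 38259
Giving 13246 / 15009 / 10315 / 12649 / 16907 / 38259.
[period 3]
Births: 10315 × 0.109 = 1124  |  12649 × 0.483 = 6109  |  16907 × 0.156 = 2637 ⇒ total 9870
Band 2: 13246 × 0.945 = 12517
Band 3: 15009 × 0.941 = 14123
Band 4: 10315 × 0.94 = 9696
Band 5: 12649 × 0.967 = 12232
Band 6: 16907 × 0.935 + 38259 × 0.637 = 15808 + 24371 = 40179
Giving 9870 / 12517 / 14123 / 9696 / 12232 / 40179.

12232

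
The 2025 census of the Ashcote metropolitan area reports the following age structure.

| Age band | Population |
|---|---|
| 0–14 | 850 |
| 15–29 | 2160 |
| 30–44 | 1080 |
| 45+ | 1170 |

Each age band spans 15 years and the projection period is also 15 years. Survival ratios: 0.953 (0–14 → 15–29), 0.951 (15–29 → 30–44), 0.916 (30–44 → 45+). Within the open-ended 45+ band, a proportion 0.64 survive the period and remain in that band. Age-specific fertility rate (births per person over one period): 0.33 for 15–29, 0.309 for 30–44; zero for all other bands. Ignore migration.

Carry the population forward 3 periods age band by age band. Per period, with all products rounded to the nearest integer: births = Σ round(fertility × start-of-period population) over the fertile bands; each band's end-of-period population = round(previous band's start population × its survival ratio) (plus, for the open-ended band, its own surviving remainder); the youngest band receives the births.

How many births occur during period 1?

After projecting period 1:
Births: 2160 × 0.33 = 713, 1080 × 0.309 = 334 — total 1047
15–29: 850 × 0.953 = 810
30–44: 2160 × 0.951 = 2054
45+: 1080 × 0.916 + 1170 × 0.64 = 989 + 749 = 1738
→ [1047, 810, 2054, 1738]

1047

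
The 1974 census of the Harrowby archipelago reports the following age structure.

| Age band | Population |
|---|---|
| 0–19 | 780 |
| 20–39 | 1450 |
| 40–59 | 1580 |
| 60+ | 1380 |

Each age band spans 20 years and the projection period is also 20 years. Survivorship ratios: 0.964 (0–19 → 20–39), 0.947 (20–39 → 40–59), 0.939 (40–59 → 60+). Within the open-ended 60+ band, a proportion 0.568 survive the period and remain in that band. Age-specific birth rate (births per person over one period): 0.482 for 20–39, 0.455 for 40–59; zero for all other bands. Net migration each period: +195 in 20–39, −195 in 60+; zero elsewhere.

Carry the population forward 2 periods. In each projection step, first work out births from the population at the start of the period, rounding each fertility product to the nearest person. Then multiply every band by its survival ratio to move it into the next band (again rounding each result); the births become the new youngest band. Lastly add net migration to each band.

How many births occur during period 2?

Period 1.
Births: 1450 * 0.482 = 699 ; 1580 * 0.455 = 719 → total 1418
20–39: 780 * 0.964 = 752
40–59: 1450 * 0.947 = 1373
60+: 1580 * 0.939 + 1380 * 0.568 = 1484 + 784 = 2268
Net migration: 20–39 + 195 → 947; 60+ − 195 → 2073
→ [1418, 947, 1373, 2073]
Period 2.
Births: 947 * 0.482 = 456 ; 1373 * 0.455 = 625 → total 1081
20–39: 1418 * 0.964 = 1367
40–59: 947 * 0.947 = 897
60+: 1373 * 0.939 + 2073 * 0.568 = 1289 + 1177 = 2466
Net migration: 20–39 + 195 → 1562; 60+ − 195 → 2271
→ [1081, 1562, 897, 2271]

1081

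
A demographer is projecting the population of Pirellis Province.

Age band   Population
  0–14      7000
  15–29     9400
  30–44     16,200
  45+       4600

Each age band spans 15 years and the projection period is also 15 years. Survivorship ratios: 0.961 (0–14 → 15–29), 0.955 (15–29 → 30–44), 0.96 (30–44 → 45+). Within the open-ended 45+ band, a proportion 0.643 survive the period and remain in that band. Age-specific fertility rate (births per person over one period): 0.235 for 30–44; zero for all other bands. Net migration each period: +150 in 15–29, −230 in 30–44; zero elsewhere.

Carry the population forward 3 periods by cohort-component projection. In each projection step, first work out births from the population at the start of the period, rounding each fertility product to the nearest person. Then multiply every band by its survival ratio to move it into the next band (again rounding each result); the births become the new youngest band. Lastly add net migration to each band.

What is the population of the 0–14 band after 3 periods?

(Bands numbered youngest = 1 to oldest = 4.)
Period 1.
Births: 16200 * 0.235 = 3807
Band 2: 7000 * 0.961 = 6727
Band 3: 9400 * 0.955 = 8977
Band 4: 16200 * 0.96 + 4600 * 0.643 = 15552 + 2958 = 18510
Net migration: Band 2 + 150 → 6877; Band 3 − 230 → 8747
→ [3807, 6877, 8747, 18510]
Period 2.
Births: 8747 * 0.235 = 2056
Band 2: 3807 * 0.961 = 3659
Band 3: 6877 * 0.955 = 6568
Band 4: 8747 * 0.96 + 18510 * 0.643 = 8397 + 11902 = 20299
Net migration: Band 2 + 150 → 3809; Band 3 − 230 → 6338
→ [2056, 3809, 6338, 20299]
Period 3.
Births: 6338 * 0.235 = 1489
Band 2: 2056 * 0.961 = 1976
Band 3: 3809 * 0.955 = 3638
Band 4: 6338 * 0.96 + 20299 * 0.643 = 6084 + 13052 = 19136
Net migration: Band 2 + 150 → 2126; Band 3 − 230 → 3408
→ [1489, 2126, 3408, 19136]

1489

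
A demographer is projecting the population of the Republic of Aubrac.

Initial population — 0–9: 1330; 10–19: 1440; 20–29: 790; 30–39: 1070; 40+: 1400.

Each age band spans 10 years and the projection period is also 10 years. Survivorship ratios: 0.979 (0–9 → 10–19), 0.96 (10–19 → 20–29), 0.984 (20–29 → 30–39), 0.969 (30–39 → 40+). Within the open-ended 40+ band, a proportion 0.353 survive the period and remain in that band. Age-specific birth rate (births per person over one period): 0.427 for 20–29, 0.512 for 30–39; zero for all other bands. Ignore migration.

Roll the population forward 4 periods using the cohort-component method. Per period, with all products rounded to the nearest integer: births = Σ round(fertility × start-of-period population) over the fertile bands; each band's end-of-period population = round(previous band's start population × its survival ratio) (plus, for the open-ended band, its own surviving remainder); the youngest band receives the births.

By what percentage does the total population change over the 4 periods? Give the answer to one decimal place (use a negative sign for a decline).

After projecting period 1:
Births: 790 × 0.427 = 337, 1070 × 0.512 = 548 → 885
10–19: 1330 × 0.979 = 1302
20–29: 1440 × 0.96 = 1382
30–39: 790 × 0.984 = 777
40+: 1070 × 0.969 + 1400 × 0.353 = 1037 + 494 = 1531
→ [885, 1302, 1382, 777, 1531]
After projecting period 2:
Births: 1382 × 0.427 = 590, 777 × 0.512 = 398 → 988
10–19: 885 × 0.979 = 866
20–29: 1302 × 0.96 = 1250
30–39: 1382 × 0.984 = 1360
40+: 777 × 0.969 + 1531 × 0.353 = 753 + 540 = 1293
→ [988, 866, 1250, 1360, 1293]
After projecting period 3:
Births: 1250 × 0.427 = 534, 1360 × 0.512 = 696 → 1230
10–19: 988 × 0.979 = 967
20–29: 866 × 0.96 = 831
30–39: 1250 × 0.984 = 1230
40+: 1360 × 0.969 + 1293 × 0.353 = 1318 + 456 = 1774
→ [1230, 967, 831, 1230, 1774]
After projecting period 4:
Births: 831 × 0.427 = 355, 1230 × 0.512 = 630 → 985
10–19: 1230 × 0.979 = 1204
20–29: 967 × 0.96 = 928
30–39: 831 × 0.984 = 818
40+: 1230 × 0.969 + 1774 × 0.353 = 1192 + 626 = 1818
→ [985, 1204, 928, 818, 1818]
Total: 6030 → 5753; change = -277; percentage change = -4.6%

-4.6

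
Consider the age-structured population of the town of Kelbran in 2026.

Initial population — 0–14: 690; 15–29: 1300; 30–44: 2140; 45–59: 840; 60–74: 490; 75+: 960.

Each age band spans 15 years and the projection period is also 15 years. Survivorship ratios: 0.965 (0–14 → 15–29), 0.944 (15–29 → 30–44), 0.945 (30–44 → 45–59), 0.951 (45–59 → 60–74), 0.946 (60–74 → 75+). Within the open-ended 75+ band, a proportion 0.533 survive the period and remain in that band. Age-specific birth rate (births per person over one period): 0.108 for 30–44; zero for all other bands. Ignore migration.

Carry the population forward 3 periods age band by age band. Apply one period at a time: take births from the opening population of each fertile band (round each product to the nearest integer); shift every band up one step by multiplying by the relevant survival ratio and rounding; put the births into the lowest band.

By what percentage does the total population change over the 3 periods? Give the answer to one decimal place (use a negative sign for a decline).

Call the bands 1 to 6, youngest first.
Period 1:
Births: 2140 × 0.108 = 231
Band 2: 690 × 0.965 = 666
Band 3: 1300 × 0.944 = 1227
Band 4: 2140 × 0.945 = 2022
Band 5: 840 × 0.951 = 799
Band 6: 490 × 0.946 + 960 × 0.533 = 464 + 512 = 976
→ [231, 666, 1227, 2022, 799, 976]
Period 2:
Births: 1227 × 0.108 = 133
Band 2: 231 × 0.965 = 223
Band 3: 666 × 0.944 = 629
Band 4: 1227 × 0.945 = 1160
Band 5: 2022 × 0.951 = 1923
Band 6: 799 × 0.946 + 976 × 0.533 = 756 + 520 = 1276
→ [133, 223, 629, 1160, 1923, 1276]
Period 3:
Births: 629 × 0.108 = 68
Band 2: 133 × 0.965 = 128
Band 3: 223 × 0.944 = 211
Band 4: 629 × 0.945 = 594
Band 5: 1160 × 0.951 = 1103
Band 6: 1923 × 0.946 + 1276 × 0.533 = 1819 + 680 = 2499
→ [68, 128, 211, 594, 1103, 2499]
Total: 6420 → 4603; change = -1817; percentage change = -28.3%

-28.3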